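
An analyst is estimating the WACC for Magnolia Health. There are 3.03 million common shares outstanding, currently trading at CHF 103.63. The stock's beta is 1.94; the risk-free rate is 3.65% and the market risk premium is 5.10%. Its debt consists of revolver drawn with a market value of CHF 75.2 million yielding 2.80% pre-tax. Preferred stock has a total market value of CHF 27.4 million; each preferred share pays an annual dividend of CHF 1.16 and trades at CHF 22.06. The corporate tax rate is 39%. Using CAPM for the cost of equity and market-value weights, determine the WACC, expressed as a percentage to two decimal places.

10.86%

Cost of equity via CAPM: Re = 3.65% + 1.94 × 5.1% = 13.5440%.
Cost of preferred: Rp = 1.16 / 22.06 = 5.2584%.
Market value of equity E = 103.63 × 3.03m = 313.9989m.
Total capital V = 313.9989 + 27.4 + 75.2 = 416.5989.
Equity: weight = 313.9989/416.5989 = 0.7537; cost = 13.544%.
Preferred: weight = 27.4/416.5989 = 0.0658; cost = 5.2584%.
Revolver drawn: weight = 75.2/416.5989 = 0.1805; after-tax cost = 2.8% × (1 − 39%) = 1.7080%.
WACC = 0.7537 × 13.5440% + 0.0658 × 5.2584% + 0.1805 × 1.7080% = 10.8625%.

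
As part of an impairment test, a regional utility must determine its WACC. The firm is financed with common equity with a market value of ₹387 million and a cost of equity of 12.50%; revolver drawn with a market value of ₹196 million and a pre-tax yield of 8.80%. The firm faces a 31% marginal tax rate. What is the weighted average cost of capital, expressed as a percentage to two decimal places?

Total capital V = 387 + 196 = 583.
Equity: weight = 387/583 = 0.6638; cost = 12.5%.
Revolver drawn: weight = 196/583 = 0.3362; after-tax cost = 8.8% × (1 − 31%) = 6.0720%.
WACC = 0.6638 × 12.5000% + 0.3362 × 6.0720% = 10.3390%.

10.34%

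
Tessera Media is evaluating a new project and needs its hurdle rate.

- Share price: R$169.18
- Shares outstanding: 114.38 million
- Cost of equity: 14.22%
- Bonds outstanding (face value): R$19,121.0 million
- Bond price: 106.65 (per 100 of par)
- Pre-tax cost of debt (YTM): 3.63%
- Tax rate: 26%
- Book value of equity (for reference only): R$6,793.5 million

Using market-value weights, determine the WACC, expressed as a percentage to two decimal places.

Market value of equity E = 169.18 × 114.38m = 19350.8084m. Market value of debt D = 19121m × 106.65/100 = 20392.5465m.
Total capital V = 19350.8084 + 20392.5465 = 39743.3549.
Equity: weight = 19350.8084/39743.3549 = 0.4869; cost = 14.22%.
Bonds outstanding: weight = 20392.5465/39743.3549 = 0.5131; after-tax cost = 3.63% × (1 − 26%) = 2.6862%.
WACC = 0.4869 × 14.2200% + 0.5131 × 2.6862% = 8.3019%.

8.30%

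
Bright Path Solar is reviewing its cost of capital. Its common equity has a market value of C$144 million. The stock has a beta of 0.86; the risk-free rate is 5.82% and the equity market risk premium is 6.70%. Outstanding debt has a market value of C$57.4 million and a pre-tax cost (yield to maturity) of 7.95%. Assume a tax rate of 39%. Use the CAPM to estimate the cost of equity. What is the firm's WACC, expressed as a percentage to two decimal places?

Cost of equity via CAPM: Re = 5.82% + 0.86 × 6.7% = 11.5820%.
Total capital V = 144 + 57.4 = 201.4.
Equity: weight = 144/201.4 = 0.7150; cost = 11.582%.
Debt: weight = 57.4/201.4 = 0.2850; after-tax cost = 7.95% × (1 − 39%) = 4.8495%.
WACC = 0.7150 × 11.5820% + 0.2850 × 4.8495% = 9.6632%.

9.66%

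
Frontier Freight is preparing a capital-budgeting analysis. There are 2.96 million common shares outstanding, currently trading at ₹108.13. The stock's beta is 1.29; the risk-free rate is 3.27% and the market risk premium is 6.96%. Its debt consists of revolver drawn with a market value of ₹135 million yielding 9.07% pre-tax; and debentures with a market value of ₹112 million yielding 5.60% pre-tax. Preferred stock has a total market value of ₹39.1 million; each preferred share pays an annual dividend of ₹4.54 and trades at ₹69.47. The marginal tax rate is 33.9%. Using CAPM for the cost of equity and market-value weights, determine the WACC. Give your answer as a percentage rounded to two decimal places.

8.91%

Cost of equity via CAPM: Re = 3.27% + 1.29 × 6.96% = 12.2484%.
Cost of preferred: Rp = 4.54 / 69.47 = 6.5352%.
Market value of equity E = 108.13 × 2.96m = 320.0648m.
Total capital V = 320.0648 + 39.1 + 135 + 112 = 606.1648.
Equity: weight = 320.0648/606.1648 = 0.5280; cost = 12.2484%.
Preferred: weight = 39.1/606.1648 = 0.0645; cost = 6.5352%.
Revolver drawn: weight = 135/606.1648 = 0.2227; after-tax cost = 9.07% × (1 − 33.9%) = 5.9953%.
Debentures: weight = 112/606.1648 = 0.1848; after-tax cost = 5.6% × (1 − 33.9%) = 3.7016%.
WACC = 0.5280 × 12.2484% + 0.0645 × 6.5352% + 0.2227 × 5.9953% + 0.1848 × 3.7016% = 8.9081%.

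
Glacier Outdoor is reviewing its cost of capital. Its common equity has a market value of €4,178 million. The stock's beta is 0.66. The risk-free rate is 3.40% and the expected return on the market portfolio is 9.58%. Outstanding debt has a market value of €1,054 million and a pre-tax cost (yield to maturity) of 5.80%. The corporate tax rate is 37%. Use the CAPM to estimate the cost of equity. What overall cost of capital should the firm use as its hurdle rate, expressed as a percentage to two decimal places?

6.71%

Market risk premium = 9.58% − 3.4% = 6.18%.
Cost of equity via CAPM: Re = 3.4% + 0.66 × 6.18% = 7.4788%.
Total capital V = 4178 + 1054 = 5232.
Equity: weight = 4178/5232 = 0.7985; cost = 7.4788%.
Debt: weight = 1054/5232 = 0.2015; after-tax cost = 5.8% × (1 − 37%) = 3.6540%.
WACC = 0.7985 × 7.4788% + 0.2015 × 3.6540% = 6.7083%.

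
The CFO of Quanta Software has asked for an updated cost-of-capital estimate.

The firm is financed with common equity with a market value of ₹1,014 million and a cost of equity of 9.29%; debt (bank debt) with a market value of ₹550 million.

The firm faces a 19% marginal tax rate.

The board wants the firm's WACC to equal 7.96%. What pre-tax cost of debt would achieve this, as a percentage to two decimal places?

6.80%

Total capital V = 1014 + 550 = 1564.
Equity weight = 1014/1564 = 0.6483.
Bank debt weight = 550/1564 = 0.3517.
Equity contribution = 0.6483 × 9.29% = 6.0231%.
Remaining for debt = 7.96% − 6.0231% = 1.9369%.
Rd × (1 − 19%) × 0.3517 = 1.9369%  ⇒  Rd = 6.8000%.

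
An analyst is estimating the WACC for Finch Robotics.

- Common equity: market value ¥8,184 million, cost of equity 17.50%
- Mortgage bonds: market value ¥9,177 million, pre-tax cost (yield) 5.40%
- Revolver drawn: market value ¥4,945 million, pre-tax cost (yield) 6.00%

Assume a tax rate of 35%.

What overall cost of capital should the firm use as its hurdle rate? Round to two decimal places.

8.73%

Total capital V = 8184 + 9177 + 4945 = 22306.
Equity: weight = 8184/22306 = 0.3669; cost = 17.5%.
Mortgage bonds: weight = 9177/22306 = 0.4114; after-tax cost = 5.4% × (1 − 35%) = 3.5100%.
Revolver drawn: weight = 4945/22306 = 0.2217; after-tax cost = 6% × (1 − 35%) = 3.9000%.
WACC = 0.3669 × 17.5000% + 0.4114 × 3.5100% + 0.2217 × 3.9000% = 8.7293%.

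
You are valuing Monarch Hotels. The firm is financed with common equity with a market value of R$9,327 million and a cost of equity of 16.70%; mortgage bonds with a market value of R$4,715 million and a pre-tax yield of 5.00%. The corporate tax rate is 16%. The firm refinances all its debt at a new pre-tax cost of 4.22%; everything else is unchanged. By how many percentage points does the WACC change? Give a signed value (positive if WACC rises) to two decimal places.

-0.22 pp

Current WACC:
Total capital V = 9327 + 4715 = 14042.
Equity: weight = 9327/14042 = 0.6642; cost = 16.7%.
Mortgage bonds: weight = 4715/14042 = 0.3358; after-tax cost = 5% × (1 − 16%) = 4.2000%.
WACC = 0.6642 × 16.7000% + 0.3358 × 4.2000% = 12.5028%.
After the change:
Total capital V = 9327 + 4715 = 14042.
Equity: weight = 9327/14042 = 0.6642; cost = 16.7%.
Mortgage bonds: weight = 4715/14042 = 0.3358; after-tax cost = 4.22% × (1 − 16%) = 3.5448%.
WACC = 0.6642 × 16.7000% + 0.3358 × 3.5448% = 12.2828%.
Change in WACC = 12.2828% − 12.5028% = -0.2200 pp.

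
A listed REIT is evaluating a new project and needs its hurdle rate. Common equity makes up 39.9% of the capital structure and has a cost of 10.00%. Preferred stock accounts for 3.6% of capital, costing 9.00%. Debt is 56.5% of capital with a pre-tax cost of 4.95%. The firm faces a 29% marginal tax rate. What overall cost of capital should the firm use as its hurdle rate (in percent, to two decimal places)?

After-tax cost of debt = 4.95% × (1 − 29%) = 3.5145%.
WACC = 0.399 × 10.0000% + 0.036 × 9.0000% + 0.565 × 3.5145% = 6.2997%.

6.30%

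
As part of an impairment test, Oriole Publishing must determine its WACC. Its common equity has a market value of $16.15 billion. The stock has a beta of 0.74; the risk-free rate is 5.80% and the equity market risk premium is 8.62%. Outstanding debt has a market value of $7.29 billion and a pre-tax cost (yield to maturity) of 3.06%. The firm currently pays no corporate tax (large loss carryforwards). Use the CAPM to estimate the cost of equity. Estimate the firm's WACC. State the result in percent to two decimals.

9.34%

Cost of equity via CAPM: Re = 5.8% + 0.74 × 8.62% = 12.1788%.
Total capital V = 16.15 + 7.29 = 23.44.
Equity: weight = 16.15/23.44 = 0.6890; cost = 12.1788%.
Debt: weight = 7.29/23.44 = 0.3110; after-tax cost = 3.06% × (1 − 0%) = 3.0600%.
WACC = 0.6890 × 12.1788% + 0.3110 × 3.0600% = 9.3428%.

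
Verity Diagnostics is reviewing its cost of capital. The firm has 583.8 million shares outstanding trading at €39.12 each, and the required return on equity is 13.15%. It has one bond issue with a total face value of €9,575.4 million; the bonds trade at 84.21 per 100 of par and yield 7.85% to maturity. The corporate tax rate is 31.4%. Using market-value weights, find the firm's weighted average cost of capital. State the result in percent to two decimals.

Market value of equity E = 39.12 × 583.8m = 22838.256m. Market value of debt D = 9575.4m × 84.21/100 = 8063.44434m.
Total capital V = 22838.256 + 8063.44434 = 30901.70034.
Equity: weight = 22838.256/30901.70034 = 0.7391; cost = 13.15%.
Bonds outstanding: weight = 8063.44434/30901.70034 = 0.2609; after-tax cost = 7.85% × (1 − 31.4%) = 5.3851%.
WACC = 0.7391 × 13.1500% + 0.2609 × 5.3851% = 11.1238%.

11.12%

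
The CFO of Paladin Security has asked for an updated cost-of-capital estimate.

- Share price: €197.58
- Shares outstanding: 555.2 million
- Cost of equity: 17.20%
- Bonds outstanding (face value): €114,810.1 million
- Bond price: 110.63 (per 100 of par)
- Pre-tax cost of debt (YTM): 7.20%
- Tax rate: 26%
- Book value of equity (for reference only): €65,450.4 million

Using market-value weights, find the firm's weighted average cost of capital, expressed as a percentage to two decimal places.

Market value of equity E = 197.58 × 555.2m = 109696.416m. Market value of debt D = 114810.1m × 110.63/100 = 127014.41363m.
Total capital V = 109696.416 + 127014.41363 = 236710.82963.
Equity: weight = 109696.416/236710.82963 = 0.4634; cost = 17.2%.
Bonds outstanding: weight = 127014.41363/236710.82963 = 0.5366; after-tax cost = 7.2% × (1 − 26%) = 5.3280%.
WACC = 0.4634 × 17.2000% + 0.5366 × 5.3280% = 10.8297%.

10.83%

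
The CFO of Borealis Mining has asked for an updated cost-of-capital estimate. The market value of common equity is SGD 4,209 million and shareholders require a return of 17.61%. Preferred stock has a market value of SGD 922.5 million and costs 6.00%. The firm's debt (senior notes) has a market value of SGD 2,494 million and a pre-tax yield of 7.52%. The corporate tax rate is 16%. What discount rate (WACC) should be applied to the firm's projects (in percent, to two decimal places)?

Total capital V = 4209 + 922.5 + 2494 = 7625.5.
Equity: weight = 4209/7625.5 = 0.5520; cost = 17.61%.
Preferred: weight = 922.5/7625.5 = 0.1210; cost = 6%.
Senior notes: weight = 2494/7625.5 = 0.3271; after-tax cost = 7.52% × (1 − 16%) = 6.3168%.
WACC = 0.5520 × 17.6100% + 0.1210 × 6.0000% + 0.3271 × 6.3168% = 12.5119%.

12.51%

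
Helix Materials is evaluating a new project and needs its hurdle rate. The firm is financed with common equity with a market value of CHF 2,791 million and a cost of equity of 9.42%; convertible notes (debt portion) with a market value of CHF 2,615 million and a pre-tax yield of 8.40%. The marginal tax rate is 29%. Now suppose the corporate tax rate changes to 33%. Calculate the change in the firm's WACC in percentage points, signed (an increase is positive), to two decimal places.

-0.16 pp

Current WACC:
Total capital V = 2791 + 2615 = 5406.
Equity: weight = 2791/5406 = 0.5163; cost = 9.42%.
Convertible notes (debt portion): weight = 2615/5406 = 0.4837; after-tax cost = 8.4% × (1 − 29%) = 5.9640%.
WACC = 0.5163 × 9.4200% + 0.4837 × 5.9640% = 7.7483%.
After the change:
Total capital V = 2791 + 2615 = 5406.
Equity: weight = 2791/5406 = 0.5163; cost = 9.42%.
Convertible notes (debt portion): weight = 2615/5406 = 0.4837; after-tax cost = 8.4% × (1 − 33%) = 5.6280%.
WACC = 0.5163 × 9.4200% + 0.4837 × 5.6280% = 7.5857%.
Change in WACC = 7.5857% − 7.7483% = -0.1625 pp.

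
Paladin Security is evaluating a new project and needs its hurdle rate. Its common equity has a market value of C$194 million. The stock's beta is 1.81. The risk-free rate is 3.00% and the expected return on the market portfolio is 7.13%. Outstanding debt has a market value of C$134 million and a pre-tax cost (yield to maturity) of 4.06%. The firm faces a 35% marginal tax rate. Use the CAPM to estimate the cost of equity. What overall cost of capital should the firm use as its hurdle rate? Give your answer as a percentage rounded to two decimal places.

Market risk premium = 7.13% − 3.0% = 4.13%.
Cost of equity via CAPM: Re = 3.0% + 1.81 × 4.13% = 10.4753%.
Total capital V = 194 + 134 = 328.
Equity: weight = 194/328 = 0.5915; cost = 10.4753%.
Debt: weight = 134/328 = 0.4085; after-tax cost = 4.06% × (1 − 35%) = 2.6390%.
WACC = 0.5915 × 10.4753% + 0.4085 × 2.6390% = 7.2739%.

7.27%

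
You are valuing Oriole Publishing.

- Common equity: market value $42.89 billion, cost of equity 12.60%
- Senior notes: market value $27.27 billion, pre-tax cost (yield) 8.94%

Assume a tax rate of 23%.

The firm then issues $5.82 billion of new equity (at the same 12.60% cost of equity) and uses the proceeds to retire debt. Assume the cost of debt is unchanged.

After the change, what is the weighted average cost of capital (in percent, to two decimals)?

10.85%

After the change:
Total capital V = 48.71 + 21.45 = 70.16.
Equity: weight = 48.71/70.16 = 0.6943; cost = 12.6%.
Senior notes: weight = 21.45/70.16 = 0.3057; after-tax cost = 8.94% × (1 − 23%) = 6.8838%.
WACC = 0.6943 × 12.6000% + 0.3057 × 6.8838% = 10.8524%.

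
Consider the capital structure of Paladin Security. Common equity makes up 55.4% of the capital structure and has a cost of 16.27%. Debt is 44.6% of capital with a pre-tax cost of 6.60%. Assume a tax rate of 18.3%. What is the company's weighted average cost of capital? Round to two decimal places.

After-tax cost of debt = 6.6% × (1 − 18.3%) = 5.3922%.
WACC = 0.554 × 16.2700% + 0.446 × 5.3922% = 11.4185%.

11.42%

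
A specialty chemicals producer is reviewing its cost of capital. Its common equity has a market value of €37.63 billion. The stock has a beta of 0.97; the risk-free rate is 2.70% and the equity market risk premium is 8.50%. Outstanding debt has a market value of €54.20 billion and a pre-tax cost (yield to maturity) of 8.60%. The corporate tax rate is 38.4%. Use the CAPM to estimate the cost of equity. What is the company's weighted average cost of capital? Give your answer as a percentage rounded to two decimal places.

Cost of equity via CAPM: Re = 2.7% + 0.97 × 8.5% = 10.9450%.
Total capital V = 37.63 + 54.2 = 91.83.
Equity: weight = 37.63/91.83 = 0.4098; cost = 10.945%.
Debt: weight = 54.2/91.83 = 0.5902; after-tax cost = 8.6% × (1 − 38.4%) = 5.2976%.
WACC = 0.4098 × 10.9450% + 0.5902 × 5.2976% = 7.6118%.

7.61%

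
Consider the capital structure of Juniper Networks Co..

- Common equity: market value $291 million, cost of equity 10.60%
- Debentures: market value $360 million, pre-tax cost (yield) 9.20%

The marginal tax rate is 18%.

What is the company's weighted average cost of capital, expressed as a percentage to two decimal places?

8.91%

Total capital V = 291 + 360 = 651.
Equity: weight = 291/651 = 0.4470; cost = 10.6%.
Debentures: weight = 360/651 = 0.5530; after-tax cost = 9.2% × (1 − 18%) = 7.5440%.
WACC = 0.4470 × 10.6000% + 0.5530 × 7.5440% = 8.9100%.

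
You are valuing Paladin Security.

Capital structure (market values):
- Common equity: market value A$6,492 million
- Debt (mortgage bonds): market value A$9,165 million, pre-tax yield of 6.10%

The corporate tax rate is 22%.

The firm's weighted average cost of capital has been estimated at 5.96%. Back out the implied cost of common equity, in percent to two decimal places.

Total capital V = 6492 + 9165 = 15657.
Equity weight = 6492/15657 = 0.4146.
Mortgage bonds weight = 9165/15657 = 0.5854.
Debt contribution = 0.5854 × 6.1% × (1 − 22%) = 2.7851%.
Required equity contribution = 5.96% − 2.7851% = 3.1749%.
Re = 3.1749% / 0.4146 = 7.6569%.

7.66%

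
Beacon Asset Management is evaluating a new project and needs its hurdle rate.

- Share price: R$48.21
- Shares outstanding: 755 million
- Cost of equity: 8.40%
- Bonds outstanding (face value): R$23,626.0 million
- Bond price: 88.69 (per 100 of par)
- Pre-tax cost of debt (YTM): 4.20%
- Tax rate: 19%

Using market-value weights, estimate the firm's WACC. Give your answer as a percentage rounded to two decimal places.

Market value of equity E = 48.21 × 755m = 36398.55m. Market value of debt D = 23626m × 88.69/100 = 20953.8994m.
Total capital V = 36398.55 + 20953.8994 = 57352.4494.
Equity: weight = 36398.55/57352.4494 = 0.6346; cost = 8.4%.
Bonds outstanding: weight = 20953.8994/57352.4494 = 0.3654; after-tax cost = 4.2% × (1 − 19%) = 3.4020%.
WACC = 0.6346 × 8.4000% + 0.3654 × 3.4020% = 6.5740%.

6.57%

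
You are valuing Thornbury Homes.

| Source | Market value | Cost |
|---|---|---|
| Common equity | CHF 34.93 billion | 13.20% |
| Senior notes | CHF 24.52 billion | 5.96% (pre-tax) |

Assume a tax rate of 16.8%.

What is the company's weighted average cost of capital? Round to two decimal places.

9.80%

Total capital V = 34.93 + 24.52 = 59.45.
Equity: weight = 34.93/59.45 = 0.5876; cost = 13.2%.
Senior notes: weight = 24.52/59.45 = 0.4124; after-tax cost = 5.96% × (1 − 16.8%) = 4.9587%.
WACC = 0.5876 × 13.2000% + 0.4124 × 4.9587% = 9.8009%.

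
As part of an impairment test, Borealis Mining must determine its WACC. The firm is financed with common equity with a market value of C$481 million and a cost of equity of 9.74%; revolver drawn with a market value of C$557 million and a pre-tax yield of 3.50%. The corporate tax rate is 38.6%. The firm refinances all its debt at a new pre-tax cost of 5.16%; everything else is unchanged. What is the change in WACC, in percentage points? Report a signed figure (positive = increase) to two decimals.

Current WACC:
Total capital V = 481 + 557 = 1038.
Equity: weight = 481/1038 = 0.4634; cost = 9.74%.
Revolver drawn: weight = 557/1038 = 0.5366; after-tax cost = 3.5% × (1 − 38.6%) = 2.1490%.
WACC = 0.4634 × 9.7400% + 0.5366 × 2.1490% = 5.6666%.
After the change:
Total capital V = 481 + 557 = 1038.
Equity: weight = 481/1038 = 0.4634; cost = 9.74%.
Revolver drawn: weight = 557/1038 = 0.5366; after-tax cost = 5.16% × (1 − 38.6%) = 3.1682%.
WACC = 0.4634 × 9.7400% + 0.5366 × 3.1682% = 6.2135%.
Change in WACC = 6.2135% − 5.6666% = 0.5469 pp.

+0.55 pp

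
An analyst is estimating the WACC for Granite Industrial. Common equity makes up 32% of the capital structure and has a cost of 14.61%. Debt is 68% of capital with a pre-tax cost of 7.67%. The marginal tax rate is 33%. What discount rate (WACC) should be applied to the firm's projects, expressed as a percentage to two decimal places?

8.17%

After-tax cost of debt = 7.67% × (1 − 33%) = 5.1389%.
WACC = 0.320 × 14.6100% + 0.680 × 5.1389% = 8.1697%.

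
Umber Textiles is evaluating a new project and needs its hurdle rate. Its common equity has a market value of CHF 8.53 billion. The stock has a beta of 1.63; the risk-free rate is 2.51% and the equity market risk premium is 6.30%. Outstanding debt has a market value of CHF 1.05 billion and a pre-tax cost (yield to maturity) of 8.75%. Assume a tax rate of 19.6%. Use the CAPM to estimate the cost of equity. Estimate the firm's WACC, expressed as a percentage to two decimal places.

Cost of equity via CAPM: Re = 2.51% + 1.63 × 6.3% = 12.7790%.
Total capital V = 8.53 + 1.05 = 9.58.
Equity: weight = 8.53/9.58 = 0.8904; cost = 12.779%.
Debt: weight = 1.05/9.58 = 0.1096; after-tax cost = 8.75% × (1 − 19.6%) = 7.0350%.
WACC = 0.8904 × 12.7790% + 0.1096 × 7.0350% = 12.1494%.

12.15%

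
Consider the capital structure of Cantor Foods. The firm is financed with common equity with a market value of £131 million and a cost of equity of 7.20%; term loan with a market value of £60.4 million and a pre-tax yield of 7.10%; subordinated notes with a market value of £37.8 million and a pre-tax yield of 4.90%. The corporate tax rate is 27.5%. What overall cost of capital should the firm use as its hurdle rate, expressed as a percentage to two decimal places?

6.06%

Total capital V = 131 + 60.4 + 37.8 = 229.2.
Equity: weight = 131/229.2 = 0.5716; cost = 7.2%.
Term loan: weight = 60.4/229.2 = 0.2635; after-tax cost = 7.1% × (1 − 27.5%) = 5.1475%.
Subordinated notes: weight = 37.8/229.2 = 0.1649; after-tax cost = 4.9% × (1 − 27.5%) = 3.5525%.
WACC = 0.5716 × 7.2000% + 0.2635 × 5.1475% + 0.1649 × 3.5525% = 6.0576%.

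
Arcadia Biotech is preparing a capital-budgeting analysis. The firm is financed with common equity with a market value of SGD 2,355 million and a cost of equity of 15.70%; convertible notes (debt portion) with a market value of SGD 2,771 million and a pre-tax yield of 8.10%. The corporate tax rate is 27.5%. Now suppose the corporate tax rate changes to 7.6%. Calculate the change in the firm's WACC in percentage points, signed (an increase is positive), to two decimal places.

Current WACC:
Total capital V = 2355 + 2771 = 5126.
Equity: weight = 2355/5126 = 0.4594; cost = 15.7%.
Convertible notes (debt portion): weight = 2771/5126 = 0.5406; after-tax cost = 8.1% × (1 − 27.5%) = 5.8725%.
WACC = 0.4594 × 15.7000% + 0.5406 × 5.8725% = 10.3875%.
After the change:
Total capital V = 2355 + 2771 = 5126.
Equity: weight = 2355/5126 = 0.4594; cost = 15.7%.
Convertible notes (debt portion): weight = 2771/5126 = 0.5406; after-tax cost = 8.1% × (1 − 7.6%) = 7.4844%.
WACC = 0.4594 × 15.7000% + 0.5406 × 7.4844% = 11.2588%.
Change in WACC = 11.2588% − 10.3875% = 0.8714 pp.

+0.87 pp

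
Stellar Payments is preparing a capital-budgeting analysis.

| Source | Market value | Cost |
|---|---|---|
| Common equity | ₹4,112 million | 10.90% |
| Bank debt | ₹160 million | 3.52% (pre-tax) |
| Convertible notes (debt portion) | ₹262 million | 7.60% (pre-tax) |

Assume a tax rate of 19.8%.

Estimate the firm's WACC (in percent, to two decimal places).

10.34%

Total capital V = 4112 + 160 + 262 = 4534.
Equity: weight = 4112/4534 = 0.9069; cost = 10.9%.
Bank debt: weight = 160/4534 = 0.0353; after-tax cost = 3.52% × (1 − 19.8%) = 2.8230%.
Convertible notes (debt portion): weight = 262/4534 = 0.0578; after-tax cost = 7.6% × (1 − 19.8%) = 6.0952%.
WACC = 0.9069 × 10.9000% + 0.0353 × 2.8230% + 0.0578 × 6.0952% = 10.3373%.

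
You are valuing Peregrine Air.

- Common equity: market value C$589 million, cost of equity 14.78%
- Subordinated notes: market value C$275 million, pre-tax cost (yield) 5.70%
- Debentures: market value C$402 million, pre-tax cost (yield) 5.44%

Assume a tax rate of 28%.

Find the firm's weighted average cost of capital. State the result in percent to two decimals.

Total capital V = 589 + 275 + 402 = 1266.
Equity: weight = 589/1266 = 0.4652; cost = 14.78%.
Subordinated notes: weight = 275/1266 = 0.2172; after-tax cost = 5.7% × (1 − 28%) = 4.1040%.
Debentures: weight = 402/1266 = 0.3175; after-tax cost = 5.44% × (1 − 28%) = 3.9168%.
WACC = 0.4652 × 14.7800% + 0.2172 × 4.1040% + 0.3175 × 3.9168% = 9.0115%.

9.01%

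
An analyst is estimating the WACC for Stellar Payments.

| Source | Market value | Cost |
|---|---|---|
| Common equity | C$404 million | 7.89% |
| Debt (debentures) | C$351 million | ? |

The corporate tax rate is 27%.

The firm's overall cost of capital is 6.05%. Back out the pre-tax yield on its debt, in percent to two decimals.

Total capital V = 404 + 351 = 755.
Equity weight = 404/755 = 0.5351.
Debentures weight = 351/755 = 0.4649.
Equity contribution = 0.5351 × 7.89% = 4.2219%.
Remaining for debt = 6.05% − 4.2219% = 1.8281%.
Rd × (1 − 27%) × 0.4649 = 1.8281%  ⇒  Rd = 5.3865%.

5.39%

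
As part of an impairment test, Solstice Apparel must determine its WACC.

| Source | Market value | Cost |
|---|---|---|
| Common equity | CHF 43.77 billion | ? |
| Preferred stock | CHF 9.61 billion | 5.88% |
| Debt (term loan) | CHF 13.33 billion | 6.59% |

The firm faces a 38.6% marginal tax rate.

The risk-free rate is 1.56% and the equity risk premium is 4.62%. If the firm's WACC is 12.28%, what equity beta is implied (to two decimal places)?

Total capital V = 43.77 + 9.61 + 13.33 = 66.71.
Equity weight = 43.77/66.71 = 0.6561.
Preferred weight = 9.61/66.71 = 0.1441.
Term loan weight = 13.33/66.71 = 0.1998.
Debt contribution = 0.1998 × 6.59% × (1 − 38.6%) = 0.8085%.
Preferred contribution = 0.1441 × 5.88% = 0.8471%.
Required equity contribution = 12.28% − 1.6556% = 10.6244%  ⇒  Re = 16.1927%.
CAPM: 16.1927% = 1.56% + β × 4.62%  ⇒  β = 3.1673.

3.17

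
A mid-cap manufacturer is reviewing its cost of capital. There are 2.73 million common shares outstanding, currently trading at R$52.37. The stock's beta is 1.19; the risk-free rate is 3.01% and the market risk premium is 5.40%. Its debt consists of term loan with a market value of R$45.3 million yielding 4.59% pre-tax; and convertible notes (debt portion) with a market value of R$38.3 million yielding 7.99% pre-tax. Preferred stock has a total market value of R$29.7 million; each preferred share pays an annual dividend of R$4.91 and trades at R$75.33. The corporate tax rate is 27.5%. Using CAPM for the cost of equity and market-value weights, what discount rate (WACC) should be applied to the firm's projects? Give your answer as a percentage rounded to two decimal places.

Cost of equity via CAPM: Re = 3.01% + 1.19 × 5.4% = 9.4360%.
Cost of preferred: Rp = 4.91 / 75.33 = 6.5180%.
Market value of equity E = 52.37 × 2.73m = 142.9701m.
Total capital V = 142.9701 + 29.7 + 45.3 + 38.3 = 256.2701.
Equity: weight = 142.9701/256.2701 = 0.5579; cost = 9.436%.
Preferred: weight = 29.7/256.2701 = 0.1159; cost = 6.518%.
Term loan: weight = 45.3/256.2701 = 0.1768; after-tax cost = 4.59% × (1 − 27.5%) = 3.3277%.
Convertible notes (debt portion): weight = 38.3/256.2701 = 0.1495; after-tax cost = 7.99% × (1 − 27.5%) = 5.7927%.
WACC = 0.5579 × 9.4360% + 0.1159 × 6.5180% + 0.1768 × 3.3277% + 0.1495 × 5.7927% = 7.4736%.

7.47%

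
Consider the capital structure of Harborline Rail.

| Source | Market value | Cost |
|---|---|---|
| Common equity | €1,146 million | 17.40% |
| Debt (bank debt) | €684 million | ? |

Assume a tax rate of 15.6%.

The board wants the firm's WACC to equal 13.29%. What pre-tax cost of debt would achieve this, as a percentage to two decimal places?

Total capital V = 1146 + 684 = 1830.
Equity weight = 1146/1830 = 0.6262.
Bank debt weight = 684/1830 = 0.3738.
Equity contribution = 0.6262 × 17.4% = 10.8964%.
Remaining for debt = 13.29% − 10.8964% = 2.3936%.
Rd × (1 − 15.6%) × 0.3738 = 2.3936%  ⇒  Rd = 7.5876%.

7.59%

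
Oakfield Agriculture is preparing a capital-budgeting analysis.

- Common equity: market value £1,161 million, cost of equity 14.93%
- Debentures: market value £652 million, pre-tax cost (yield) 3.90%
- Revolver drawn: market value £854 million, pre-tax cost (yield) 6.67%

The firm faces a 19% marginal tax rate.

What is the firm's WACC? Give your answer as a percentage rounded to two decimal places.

Total capital V = 1161 + 652 + 854 = 2667.
Equity: weight = 1161/2667 = 0.4353; cost = 14.93%.
Debentures: weight = 652/2667 = 0.2445; after-tax cost = 3.9% × (1 − 19%) = 3.1590%.
Revolver drawn: weight = 854/2667 = 0.3202; after-tax cost = 6.67% × (1 − 19%) = 5.4027%.
WACC = 0.4353 × 14.9300% + 0.2445 × 3.1590% + 0.3202 × 5.4027% = 9.0016%.

9.00%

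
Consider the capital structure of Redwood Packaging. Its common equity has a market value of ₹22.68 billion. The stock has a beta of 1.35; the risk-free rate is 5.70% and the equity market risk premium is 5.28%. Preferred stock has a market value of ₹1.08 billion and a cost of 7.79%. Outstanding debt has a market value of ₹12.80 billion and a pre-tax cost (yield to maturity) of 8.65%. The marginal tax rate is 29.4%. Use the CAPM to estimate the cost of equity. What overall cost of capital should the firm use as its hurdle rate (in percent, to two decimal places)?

10.33%

Cost of equity via CAPM: Re = 5.7% + 1.35 × 5.28% = 12.8280%.
Total capital V = 22.68 + 1.08 + 12.8 = 36.56.
Equity: weight = 22.68/36.56 = 0.6204; cost = 12.828%.
Preferred: weight = 1.08/36.56 = 0.0295; cost = 7.79%.
Debt: weight = 12.8/36.56 = 0.3501; after-tax cost = 8.65% × (1 − 29.4%) = 6.1069%.
WACC = 0.6204 × 12.8280% + 0.0295 × 7.7900% + 0.3501 × 6.1069% = 10.3261%.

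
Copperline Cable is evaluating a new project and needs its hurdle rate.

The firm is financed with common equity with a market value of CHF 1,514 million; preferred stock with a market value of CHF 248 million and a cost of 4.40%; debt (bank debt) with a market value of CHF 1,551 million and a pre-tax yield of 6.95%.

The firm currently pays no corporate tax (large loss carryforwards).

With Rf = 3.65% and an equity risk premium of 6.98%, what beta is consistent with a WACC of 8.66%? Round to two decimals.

1.07

Total capital V = 1514 + 248 + 1551 = 3313.
Equity weight = 1514/3313 = 0.4570.
Preferred weight = 248/3313 = 0.0749.
Bank debt weight = 1551/3313 = 0.4682.
Debt contribution = 0.4682 × 6.95% × (1 − 0%) = 3.2537%.
Preferred contribution = 0.0749 × 4.4% = 0.3294%.
Required equity contribution = 8.66% − 3.5831% = 5.0769%  ⇒  Re = 11.1096%.
CAPM: 11.1096% = 3.65% + β × 6.98%  ⇒  β = 1.0687.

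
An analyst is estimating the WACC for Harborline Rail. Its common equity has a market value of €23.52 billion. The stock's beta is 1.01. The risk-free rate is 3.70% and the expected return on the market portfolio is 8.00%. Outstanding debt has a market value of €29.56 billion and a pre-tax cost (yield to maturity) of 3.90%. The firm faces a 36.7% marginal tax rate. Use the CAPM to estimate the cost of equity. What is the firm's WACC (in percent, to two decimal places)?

4.94%

Market risk premium = 8.0% − 3.7% = 4.3%.
Cost of equity via CAPM: Re = 3.7% + 1.01 × 4.3% = 8.0430%.
Total capital V = 23.52 + 29.56 = 53.08.
Equity: weight = 23.52/53.08 = 0.4431; cost = 8.043%.
Debt: weight = 29.56/53.08 = 0.5569; after-tax cost = 3.9% × (1 − 36.7%) = 2.4687%.
WACC = 0.4431 × 8.0430% + 0.5569 × 2.4687% = 4.9387%.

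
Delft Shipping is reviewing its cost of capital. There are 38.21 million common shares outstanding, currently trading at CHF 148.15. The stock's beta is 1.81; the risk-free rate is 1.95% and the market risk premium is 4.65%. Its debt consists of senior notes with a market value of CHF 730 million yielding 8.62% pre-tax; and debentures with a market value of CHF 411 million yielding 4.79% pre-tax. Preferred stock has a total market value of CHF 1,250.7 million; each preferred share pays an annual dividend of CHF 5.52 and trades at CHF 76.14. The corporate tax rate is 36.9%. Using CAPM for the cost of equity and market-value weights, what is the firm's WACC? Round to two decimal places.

Cost of equity via CAPM: Re = 1.95% + 1.81 × 4.65% = 10.3665%.
Cost of preferred: Rp = 5.52 / 76.14 = 7.2498%.
Market value of equity E = 148.15 × 38.21m = 5660.8115m.
Total capital V = 5660.8115 + 1250.7 + 730 + 411 = 8052.5115.
Equity: weight = 5660.8115/8052.5115 = 0.7030; cost = 10.3665%.
Preferred: weight = 1250.7/8052.5115 = 0.1553; cost = 7.2498%.
Senior notes: weight = 730/8052.5115 = 0.0907; after-tax cost = 8.62% × (1 − 36.9%) = 5.4392%.
Debentures: weight = 411/8052.5115 = 0.0510; after-tax cost = 4.79% × (1 − 36.9%) = 3.0225%.
WACC = 0.7030 × 10.3665% + 0.1553 × 7.2498% + 0.0907 × 5.4392% + 0.0510 × 3.0225% = 9.0609%.

9.06%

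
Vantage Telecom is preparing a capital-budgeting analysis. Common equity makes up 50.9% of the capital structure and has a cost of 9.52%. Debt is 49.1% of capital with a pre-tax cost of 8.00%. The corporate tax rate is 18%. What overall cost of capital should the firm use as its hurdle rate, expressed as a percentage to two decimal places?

8.07%

After-tax cost of debt = 8% × (1 − 18%) = 6.5600%.
WACC = 0.509 × 9.5200% + 0.491 × 6.5600% = 8.0666%.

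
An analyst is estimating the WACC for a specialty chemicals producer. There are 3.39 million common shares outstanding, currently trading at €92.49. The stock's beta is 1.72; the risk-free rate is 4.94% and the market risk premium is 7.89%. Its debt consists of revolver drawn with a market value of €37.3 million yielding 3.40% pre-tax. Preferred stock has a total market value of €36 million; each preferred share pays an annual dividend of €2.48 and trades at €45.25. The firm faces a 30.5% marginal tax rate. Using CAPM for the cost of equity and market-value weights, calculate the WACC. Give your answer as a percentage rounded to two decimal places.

15.74%

Cost of equity via CAPM: Re = 4.94% + 1.72 × 7.89% = 18.5108%.
Cost of preferred: Rp = 2.48 / 45.25 = 5.4807%.
Market value of equity E = 92.49 × 3.39m = 313.5411m.
Total capital V = 313.5411 + 36 + 37.3 = 386.8411.
Equity: weight = 313.5411/386.8411 = 0.8105; cost = 18.5108%.
Preferred: weight = 36/386.8411 = 0.0931; cost = 5.4807%.
Revolver drawn: weight = 37.3/386.8411 = 0.0964; after-tax cost = 3.4% × (1 − 30.5%) = 2.3630%.
WACC = 0.8105 × 18.5108% + 0.0931 × 5.4807% + 0.0964 × 2.3630% = 15.7412%.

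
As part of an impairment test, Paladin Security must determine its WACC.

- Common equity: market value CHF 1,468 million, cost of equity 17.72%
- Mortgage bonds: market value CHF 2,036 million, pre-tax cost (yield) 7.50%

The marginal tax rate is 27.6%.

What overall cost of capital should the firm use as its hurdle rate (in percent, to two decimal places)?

Total capital V = 1468 + 2036 = 3504.
Equity: weight = 1468/3504 = 0.4189; cost = 17.72%.
Mortgage bonds: weight = 2036/3504 = 0.5811; after-tax cost = 7.5% × (1 − 27.6%) = 5.4300%.
WACC = 0.4189 × 17.7200% + 0.5811 × 5.4300% = 10.5789%.

10.58%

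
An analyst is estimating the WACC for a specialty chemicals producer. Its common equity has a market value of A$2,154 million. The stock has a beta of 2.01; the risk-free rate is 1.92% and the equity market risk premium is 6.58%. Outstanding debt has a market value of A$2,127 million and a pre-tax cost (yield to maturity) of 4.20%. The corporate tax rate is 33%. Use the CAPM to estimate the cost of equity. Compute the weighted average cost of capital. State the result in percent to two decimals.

9.02%

Cost of equity via CAPM: Re = 1.92% + 2.01 × 6.58% = 15.1458%.
Total capital V = 2154 + 2127 = 4281.
Equity: weight = 2154/4281 = 0.5032; cost = 15.1458%.
Debt: weight = 2127/4281 = 0.4968; after-tax cost = 4.2% × (1 − 33%) = 2.8140%.
WACC = 0.5032 × 15.1458% + 0.4968 × 2.8140% = 9.0188%.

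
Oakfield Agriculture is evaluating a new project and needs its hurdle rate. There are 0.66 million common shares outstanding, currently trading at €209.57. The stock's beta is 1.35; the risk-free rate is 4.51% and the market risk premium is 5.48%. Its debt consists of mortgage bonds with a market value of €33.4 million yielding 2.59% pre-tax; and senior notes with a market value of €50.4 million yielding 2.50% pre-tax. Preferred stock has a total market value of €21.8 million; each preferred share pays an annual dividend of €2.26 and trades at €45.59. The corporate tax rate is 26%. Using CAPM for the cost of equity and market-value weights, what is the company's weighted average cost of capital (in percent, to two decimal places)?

Cost of equity via CAPM: Re = 4.51% + 1.35 × 5.48% = 11.9080%.
Cost of preferred: Rp = 2.26 / 45.59 = 4.9572%.
Market value of equity E = 209.57 × 0.66m = 138.3162m.
Total capital V = 138.3162 + 21.8 + 33.4 + 50.4 = 243.9162.
Equity: weight = 138.3162/243.9162 = 0.5671; cost = 11.908%.
Preferred: weight = 21.8/243.9162 = 0.0894; cost = 4.9572%.
Mortgage bonds: weight = 33.4/243.9162 = 0.1369; after-tax cost = 2.59% × (1 − 26%) = 1.9166%.
Senior notes: weight = 50.4/243.9162 = 0.2066; after-tax cost = 2.5% × (1 − 26%) = 1.8500%.
WACC = 0.5671 × 11.9080% + 0.0894 × 4.9572% + 0.1369 × 1.9166% + 0.2066 × 1.8500% = 7.8404%.

7.84%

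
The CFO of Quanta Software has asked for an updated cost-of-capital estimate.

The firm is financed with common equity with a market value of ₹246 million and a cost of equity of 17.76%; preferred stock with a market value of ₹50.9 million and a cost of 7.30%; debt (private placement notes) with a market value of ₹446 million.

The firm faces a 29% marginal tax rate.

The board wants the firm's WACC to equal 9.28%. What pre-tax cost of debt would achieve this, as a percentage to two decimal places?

Total capital V = 246 + 50.9 + 446 = 742.9.
Equity weight = 246/742.9 = 0.3311.
Preferred weight = 50.9/742.9 = 0.0685.
Private placement notes weight = 446/742.9 = 0.6003.
Equity contribution = 0.3311 × 17.76% = 5.8810%.
Preferred contribution = 0.0685 × 7.3% = 0.5002%.
Remaining for debt = 9.28% − 6.3811% = 2.8989%.
Rd × (1 − 29%) × 0.6003 = 2.8989%  ⇒  Rd = 6.8009%.

6.80%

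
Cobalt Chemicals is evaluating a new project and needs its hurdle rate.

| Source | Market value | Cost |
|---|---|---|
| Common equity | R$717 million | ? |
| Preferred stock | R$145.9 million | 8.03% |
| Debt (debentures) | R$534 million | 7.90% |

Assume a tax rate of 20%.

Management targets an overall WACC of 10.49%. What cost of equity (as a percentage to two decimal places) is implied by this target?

Total capital V = 717 + 145.9 + 534 = 1396.9.
Equity weight = 717/1396.9 = 0.5133.
Preferred weight = 145.9/1396.9 = 0.1044.
Debentures weight = 534/1396.9 = 0.3823.
Debt contribution = 0.3823 × 7.9% × (1 − 20%) = 2.4160%.
Preferred contribution = 0.1044 × 8.03% = 0.8387%.
Required equity contribution = 10.49% − 3.2547% = 7.2353%.
Re = 7.2353% / 0.5133 = 14.0963%.

14.10%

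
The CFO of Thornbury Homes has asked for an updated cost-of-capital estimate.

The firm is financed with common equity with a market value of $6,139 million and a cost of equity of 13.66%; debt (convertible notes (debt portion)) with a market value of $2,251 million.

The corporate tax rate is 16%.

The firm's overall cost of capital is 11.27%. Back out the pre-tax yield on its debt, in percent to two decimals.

5.66%

Total capital V = 6139 + 2251 = 8390.
Equity weight = 6139/8390 = 0.7317.
Convertible notes (debt portion) weight = 2251/8390 = 0.2683.
Equity contribution = 0.7317 × 13.66% = 9.9951%.
Remaining for debt = 11.27% − 9.9951% = 1.2749%.
Rd × (1 − 16%) × 0.2683 = 1.2749%  ⇒  Rd = 5.6570%.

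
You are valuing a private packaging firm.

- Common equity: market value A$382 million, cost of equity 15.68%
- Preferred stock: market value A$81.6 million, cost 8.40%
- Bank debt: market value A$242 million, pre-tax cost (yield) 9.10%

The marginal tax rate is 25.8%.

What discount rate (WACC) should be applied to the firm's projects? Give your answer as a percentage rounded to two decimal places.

11.78%

Total capital V = 382 + 81.6 + 242 = 705.6.
Equity: weight = 382/705.6 = 0.5414; cost = 15.68%.
Preferred: weight = 81.6/705.6 = 0.1156; cost = 8.4%.
Bank debt: weight = 242/705.6 = 0.3430; after-tax cost = 9.1% × (1 − 25.8%) = 6.7522%.
WACC = 0.5414 × 15.6800% + 0.1156 × 8.4000% + 0.3430 × 6.7522% = 11.7761%.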